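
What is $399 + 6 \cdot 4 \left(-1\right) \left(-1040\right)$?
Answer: $25359$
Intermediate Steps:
$399 + 6 \cdot 4 \left(-1\right) \left(-1040\right) = 399 + 24 \left(-1\right) \left(-1040\right) = 399 - -24960 = 399 + 24960 = 25359$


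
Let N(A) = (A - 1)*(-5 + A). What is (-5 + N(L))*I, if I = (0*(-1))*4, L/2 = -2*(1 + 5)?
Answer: 0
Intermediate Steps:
L = -24 (L = 2*(-2*(1 + 5)) = 2*(-2*6) = 2*(-12) = -24)
N(A) = (-1 + A)*(-5 + A)
I = 0 (I = 0*4 = 0)
(-5 + N(L))*I = (-5 + (5 + (-24)² - 6*(-24)))*0 = (-5 + (5 + 576 + 144))*0 = (-5 + 725)*0 = 720*0 = 0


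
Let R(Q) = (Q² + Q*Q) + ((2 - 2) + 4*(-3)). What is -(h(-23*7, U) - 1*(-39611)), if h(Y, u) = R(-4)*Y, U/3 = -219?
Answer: -36391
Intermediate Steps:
U = -657 (U = 3*(-219) = -657)
R(Q) = -12 + 2*Q² (R(Q) = (Q² + Q²) + (0 - 12) = 2*Q² - 12 = -12 + 2*Q²)
h(Y, u) = 20*Y (h(Y, u) = (-12 + 2*(-4)²)*Y = (-12 + 2*16)*Y = (-12 + 32)*Y = 20*Y)
-(h(-23*7, U) - 1*(-39611)) = -(20*(-23*7) - 1*(-39611)) = -(20*(-161) + 39611) = -(-3220 + 39611) = -1*36391 = -36391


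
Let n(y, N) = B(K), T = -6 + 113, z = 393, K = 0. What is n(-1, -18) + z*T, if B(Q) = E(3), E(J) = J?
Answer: 42054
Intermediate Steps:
B(Q) = 3
T = 107
n(y, N) = 3
n(-1, -18) + z*T = 3 + 393*107 = 3 + 42051 = 42054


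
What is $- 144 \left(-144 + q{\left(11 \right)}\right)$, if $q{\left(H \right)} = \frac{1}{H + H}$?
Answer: $\frac{228024}{11} \approx 20729.0$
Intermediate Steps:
$q{\left(H \right)} = \frac{1}{2 H}$
$- 144 \left(-144 + q{\left(11 \right)}\right) = - 144 \left(-144 + \frac{1}{2 \cdot 11}\right) = - 144 \left(-144 + \frac{1}{2} \cdot \frac{1}{11}\right) = - 144 \left(-144 + \frac{1}{22}\right) = \left(-144\right) \left(- \frac{3167}{22}\right) = \frac{228024}{11}$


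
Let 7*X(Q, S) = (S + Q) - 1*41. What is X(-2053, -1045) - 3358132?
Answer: -23510063/7 ≈ -3.3586e+6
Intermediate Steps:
X(Q, S) = -41/7 + Q/7 + S/7 (X(Q, S) = ((S + Q) - 1*41)/7 = ((Q + S) - 41)/7 = (-41 + Q + S)/7 = -41/7 + Q/7 + S/7)
X(-2053, -1045) - 3358132 = (-41/7 + (⅐)*(-2053) + (⅐)*(-1045)) - 3358132 = (-41/7 - 2053/7 - 1045/7) - 3358132 = -3139/7 - 3358132 = -23510063/7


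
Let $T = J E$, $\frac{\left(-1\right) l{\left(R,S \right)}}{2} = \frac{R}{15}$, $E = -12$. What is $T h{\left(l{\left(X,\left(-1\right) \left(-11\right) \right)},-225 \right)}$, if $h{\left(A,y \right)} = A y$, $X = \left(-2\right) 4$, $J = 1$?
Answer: $2880$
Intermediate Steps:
$X = -8$
$l{\left(R,S \right)} = - \frac{2 R}{15}$ ($l{\left(R,S \right)} = - 2 \frac{R}{15} = - \frac{2 R}{15}$)
$T = -12$ ($T = 1 \left(-12\right) = -12$)
$T h{\left(l{\left(X,\left(-1\right) \left(-11\right) \right)},-225 \right)} = - 12 \left(- \frac{2}{15}\right) \left(-8\right) \left(-225\right) = - 12 \cdot \frac{16}{15} \left(-225\right) = \left(-12\right) \left(-240\right) = 2880$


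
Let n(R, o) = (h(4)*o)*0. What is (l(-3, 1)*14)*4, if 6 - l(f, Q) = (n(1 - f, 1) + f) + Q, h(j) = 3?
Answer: 448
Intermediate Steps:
n(R, o) = 0 (n(R, o) = (3*o)*0 = 0)
l(f, Q) = 6 - Q - f (l(f, Q) = 6 - ((0 + f) + Q) = 6 - (f + Q) = 6 - (Q + f) = 6 + (-Q - f) = 6 - Q - f)
(l(-3, 1)*14)*4 = ((6 - 1*1 - 1*(-3))*14)*4 = ((6 - 1 + 3)*14)*4 = (8*14)*4 = 112*4 = 448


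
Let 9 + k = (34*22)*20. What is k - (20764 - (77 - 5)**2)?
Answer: -629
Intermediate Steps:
k = 14951 (k = -9 + (34*22)*20 = -9 + 748*20 = -9 + 14960 = 14951)
k - (20764 - (77 - 5)**2) = 14951 - (20764 - (77 - 5)**2) = 14951 - (20764 - 1*72**2) = 14951 - (20764 - 1*5184) = 14951 - (20764 - 5184) = 14951 - 1*15580 = 14951 - 15580 = -629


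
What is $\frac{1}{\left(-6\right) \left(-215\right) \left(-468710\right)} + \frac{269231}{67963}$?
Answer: $\frac{162786727924937}{41092869671700} \approx 3.9614$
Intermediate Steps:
$\frac{1}{\left(-6\right) \left(-215\right) \left(-468710\right)} + \frac{269231}{67963} = \frac{1}{1290} \left(- \frac{1}{468710}\right) + 269231 \cdot \frac{1}{67963} = \frac{1}{1290} \left(- \frac{1}{468710}\right) + \frac{269231}{67963} = - \frac{1}{604635900} + \frac{269231}{67963} = \frac{162786727924937}{41092869671700}$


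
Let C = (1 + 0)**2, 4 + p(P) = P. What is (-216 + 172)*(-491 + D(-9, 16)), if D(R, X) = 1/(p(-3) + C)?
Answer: 64834/3 ≈ 21611.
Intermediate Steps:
p(P) = -4 + P
C = 1 (C = 1**2 = 1)
D(R, X) = -1/6 (D(R, X) = 1/((-4 - 3) + 1) = 1/(-7 + 1) = 1/(-6) = -1/6)
(-216 + 172)*(-491 + D(-9, 16)) = (-216 + 172)*(-491 - 1/6) = -44*(-2947/6) = 64834/3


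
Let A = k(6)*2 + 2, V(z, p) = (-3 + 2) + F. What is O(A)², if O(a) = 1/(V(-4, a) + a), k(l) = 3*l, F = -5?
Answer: 1/1024 ≈ 0.00097656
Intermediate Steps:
V(z, p) = -6 (V(z, p) = (-3 + 2) - 5 = -1 - 5 = -6)
A = 38 (A = (3*6)*2 + 2 = 18*2 + 2 = 36 + 2 = 38)
O(a) = 1/(-6 + a)
O(A)² = (1/(-6 + 38))² = (1/32)² = 1/1024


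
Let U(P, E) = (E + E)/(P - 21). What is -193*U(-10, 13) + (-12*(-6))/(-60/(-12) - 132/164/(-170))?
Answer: 190599934/1081373 ≈ 176.26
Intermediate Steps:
U(P, E) = 2*E/(-21 + P) (U(P, E) = (2*E)/(-21 + P) = 2*E/(-21 + P))
-193*U(-10, 13) + (-12*(-6))/(-60/(-12) - 132/164/(-170)) = -193*2*13/(-21 - 10) + (-12*(-6))/(-60/(-12) - 132/164/(-170)) = -193*2*13/(-31) + 72/(-60*(-1/12) - 132*1/164*(-1/170)) = -193*2*13*(-1/31) + 72/(5 - 33/41*(-1/170)) = -193/(1/(-26/31)) + 72/(5 + 33/6970) = -193/(-31/26) + 72/(34883/6970) = -193*(-26/31) + 72*(6970/34883) = 5018/31 + 501840/34883 = 190599934/1081373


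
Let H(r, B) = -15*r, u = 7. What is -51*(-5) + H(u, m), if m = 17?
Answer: 150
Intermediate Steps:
-51*(-5) + H(u, m) = -51*(-5) - 15*7 = 255 - 105 = 150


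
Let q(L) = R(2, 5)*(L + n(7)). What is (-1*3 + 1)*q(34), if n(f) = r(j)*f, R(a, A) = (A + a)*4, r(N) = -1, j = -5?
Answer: -1512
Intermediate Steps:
R(a, A) = 4*A + 4*a
n(f) = -f
q(L) = -196 + 28*L (q(L) = (4*5 + 4*2)*(L - 1*7) = (20 + 8)*(L - 7) = 28*(-7 + L) = -196 + 28*L)
(-1*3 + 1)*q(34) = (-1*3 + 1)*(-196 + 28*34) = (-3 + 1)*(-196 + 952) = -2*756 = -1512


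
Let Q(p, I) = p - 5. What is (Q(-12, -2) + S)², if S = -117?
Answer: 17956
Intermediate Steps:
Q(p, I) = -5 + p
(Q(-12, -2) + S)² = ((-5 - 12) - 117)² = (-17 - 117)² = (-134)² = 17956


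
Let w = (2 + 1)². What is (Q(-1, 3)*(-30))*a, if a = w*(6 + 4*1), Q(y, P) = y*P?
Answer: 8100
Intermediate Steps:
w = 9 (w = 3² = 9)
Q(y, P) = P*y
a = 90 (a = 9*(6 + 4*1) = 9*(6 + 4) = 9*10 = 90)
(Q(-1, 3)*(-30))*a = ((3*(-1))*(-30))*90 = -3*(-30)*90 = 90*90 = 8100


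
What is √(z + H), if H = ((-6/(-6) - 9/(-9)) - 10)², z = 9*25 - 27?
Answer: √262 ≈ 16.186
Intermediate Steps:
z = 198 (z = 225 - 27 = 198)
H = 64 (H = ((-6*(-⅙) - 9*(-⅑)) - 10)² = ((1 + 1) - 10)² = (2 - 10)² = (-8)² = 64)
√(z + H) = √(198 + 64) = √262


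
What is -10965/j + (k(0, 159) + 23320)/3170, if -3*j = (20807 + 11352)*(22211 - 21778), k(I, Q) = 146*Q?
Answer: 324041553724/22070882495 ≈ 14.682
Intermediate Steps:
j = -13924847/3 (j = -(20807 + 11352)*(22211 - 21778)/3 = -32159*433/3 = -⅓*13924847 = -13924847/3 ≈ -4.6416e+6)
-10965/j + (k(0, 159) + 23320)/3170 = -10965/(-13924847/3) + (146*159 + 23320)/3170 = -10965*(-3/13924847) + (23214 + 23320)*(1/3170) = 32895/13924847 + 46534*(1/3170) = 32895/13924847 + 23267/1585 = 324041553724/22070882495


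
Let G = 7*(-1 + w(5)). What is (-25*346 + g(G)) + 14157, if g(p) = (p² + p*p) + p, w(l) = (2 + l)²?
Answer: 231635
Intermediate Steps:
G = 336 (G = 7*(-1 + (2 + 5)²) = 7*(-1 + 7²) = 7*(-1 + 49) = 7*48 = 336)
g(p) = p + 2*p² (g(p) = (p² + p²) + p = 2*p² + p = p + 2*p²)
(-25*346 + g(G)) + 14157 = (-25*346 + 336*(1 + 2*336)) + 14157 = (-8650 + 336*(1 + 672)) + 14157 = (-8650 + 336*673) + 14157 = (-8650 + 226128) + 14157 = 217478 + 14157 = 231635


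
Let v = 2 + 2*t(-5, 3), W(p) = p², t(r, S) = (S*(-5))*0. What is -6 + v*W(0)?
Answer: -6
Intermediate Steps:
t(r, S) = 0 (t(r, S) = -5*S*0 = 0)
v = 2 (v = 2 + 2*0 = 2 + 0 = 2)
-6 + v*W(0) = -6 + 2*0² = -6 + 2*0 = -6 + 0 = -6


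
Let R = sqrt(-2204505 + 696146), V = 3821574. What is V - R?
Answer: 3821574 - I*sqrt(1508359) ≈ 3.8216e+6 - 1228.2*I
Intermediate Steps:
R = I*sqrt(1508359) (R = sqrt(-1508359) = I*sqrt(1508359) ≈ 1228.2*I)
V - R = 3821574 - I*sqrt(1508359)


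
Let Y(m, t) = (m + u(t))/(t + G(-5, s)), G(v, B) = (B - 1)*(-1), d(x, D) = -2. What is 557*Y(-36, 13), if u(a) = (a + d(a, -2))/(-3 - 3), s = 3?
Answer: -126439/66 ≈ -1915.7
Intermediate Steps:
G(v, B) = 1 - B (G(v, B) = (-1 + B)*(-1) = 1 - B)
u(a) = ⅓ - a/6 (u(a) = (a - 2)/(-3 - 3) = (-2 + a)/(-6) = (-2 + a)*(-⅙) = ⅓ - a/6)
Y(m, t) = (⅓ + m - t/6)/(-2 + t) (Y(m, t) = (m + (⅓ - t/6))/(t + (1 - 1*3)) = (⅓ + m - t/6)/(t + (1 - 3)) = (⅓ + m - t/6)/(t - 2) = (⅓ + m - t/6)/(-2 + t))
557*Y(-36, 13) = 557*((2 - 1*13 + 6*(-36))/(6*(-2 + 13))) = 557*((⅙)*(2 - 13 - 216)/11) = 557*((⅙)*(1/11)*(-227)) = 557*(-227/66) = -126439/66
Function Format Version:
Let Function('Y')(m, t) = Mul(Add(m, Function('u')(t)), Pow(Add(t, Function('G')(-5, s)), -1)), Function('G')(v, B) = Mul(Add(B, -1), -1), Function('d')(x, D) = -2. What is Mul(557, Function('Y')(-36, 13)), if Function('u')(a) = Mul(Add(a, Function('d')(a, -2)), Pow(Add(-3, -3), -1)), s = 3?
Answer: Rational(-126439, 66) ≈ -1915.7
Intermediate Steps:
Function('G')(v, B) = Add(1, Mul(-1, B)) (Function('G')(v, B) = Mul(Add(-1, B), -1) = Add(1, Mul(-1, B)))
Function('u')(a) = Add(Rational(1, 3), Mul(Rational(-1, 6), a)) (Function('u')(a) = Mul(Add(a, -2), Pow(Add(-3, -3), -1)) = Mul(Add(-2, a), Pow(-6, -1)) = Mul(Add(-2, a), Rational(-1, 6)) = Add(Rational(1, 3), Mul(Rational(-1, 6), a)))
Function('Y')(m, t) = Mul(Pow(Add(-2, t), -1), Add(Rational(1, 3), m, Mul(Rational(-1, 6), t))) (Function('Y')(m, t) = Mul(Add(m, Add(Rational(1, 3), Mul(Rational(-1, 6), t))), Pow(Add(t, Add(1, Mul(-1, 3))), -1)) = Mul(Add(Rational(1, 3), m, Mul(Rational(-1, 6), t)), Pow(Add(t, Add(1, -3)), -1)) = Mul(Add(Rational(1, 3), m, Mul(Rational(-1, 6), t)), Pow(Add(t, -2), -1)) = Mul(Add(Rational(1, 3), m, Mul(Rational(-1, 6), t)), Pow(Add(-2, t), -1)) = Mul(Pow(Add(-2, t), -1), Add(Rational(1, 3), m, Mul(Rational(-1, 6), t))))
Mul(557, Function('Y')(-36, 13)) = Mul(557, Mul(Rational(1, 6), Pow(Add(-2, 13), -1), Add(2, Mul(-1, 13), Mul(6, -36)))) = Mul(557, Mul(Rational(1, 6), Pow(11, -1), Add(2, -13, -216))) = Mul(557, Mul(Rational(1, 6), Rational(1, 11), -227)) = Mul(557, Rational(-227, 66)) = Rational(-126439, 66)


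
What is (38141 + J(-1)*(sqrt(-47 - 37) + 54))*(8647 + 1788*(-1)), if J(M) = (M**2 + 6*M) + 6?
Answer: 261979505 + 13718*I*sqrt(21) ≈ 2.6198e+8 + 62864.0*I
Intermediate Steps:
J(M) = 6 + M**2 + 6*M
(38141 + J(-1)*(sqrt(-47 - 37) + 54))*(8647 + 1788*(-1)) = (38141 + (6 + (-1)**2 + 6*(-1))*(sqrt(-47 - 37) + 54))*(8647 + 1788*(-1)) = (38141 + (6 + 1 - 6)*(sqrt(-84) + 54))*(8647 - 1788) = (38141 + 1*(2*I*sqrt(21) + 54))*6859 = (38141 + 1*(54 + 2*I*sqrt(21)))*6859 = (38141 + (54 + 2*I*sqrt(21)))*6859 = (38195 + 2*I*sqrt(21))*6859 = 261979505 + 13718*I*sqrt(21)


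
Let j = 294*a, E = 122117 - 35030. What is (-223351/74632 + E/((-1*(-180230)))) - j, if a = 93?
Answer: -183904478133433/6725462680 ≈ -27345.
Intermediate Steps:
E = 87087
j = 27342 (j = 294*93 = 27342)
(-223351/74632 + E/((-1*(-180230)))) - j = (-223351/74632 + 87087/((-1*(-180230)))) - 1*27342 = (-223351*1/74632 + 87087/180230) - 27342 = (-223351/74632 + 87087*(1/180230)) - 27342 = (-223351/74632 + 87087/180230) - 27342 = -16877536873/6725462680 - 27342 = -183904478133433/6725462680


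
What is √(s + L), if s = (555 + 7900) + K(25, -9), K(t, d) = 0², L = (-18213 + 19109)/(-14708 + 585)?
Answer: √1686414281487/14123 ≈ 91.951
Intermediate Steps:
L = -896/14123 (L = 896/(-14123) = 896*(-1/14123) = -896/14123 ≈ -0.063443)
K(t, d) = 0
s = 8455 (s = (555 + 7900) + 0 = 8455 + 0 = 8455)
√(s + L) = √(8455 - 896/14123) = √(119409069/14123) = √1686414281487/14123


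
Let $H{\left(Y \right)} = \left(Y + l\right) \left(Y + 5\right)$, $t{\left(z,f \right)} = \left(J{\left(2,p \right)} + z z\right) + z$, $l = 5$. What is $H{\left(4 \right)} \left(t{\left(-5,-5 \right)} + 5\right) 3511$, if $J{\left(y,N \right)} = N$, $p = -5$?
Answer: $5687820$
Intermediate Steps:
$t{\left(z,f \right)} = -5 + z + z^{2}$ ($t{\left(z,f \right)} = \left(-5 + z z\right) + z = \left(-5 + z^{2}\right) + z = -5 + z + z^{2}$)
$H{\left(Y \right)} = \left(5 + Y\right)^{2}$ ($H{\left(Y \right)} = \left(Y + 5\right) \left(Y + 5\right) = \left(5 + Y\right) \left(5 + Y\right) = \left(5 + Y\right)^{2}$)
$H{\left(4 \right)} \left(t{\left(-5,-5 \right)} + 5\right) 3511 = \left(25 + 4^{2} + 10 \cdot 4\right) \left(\left(-5 - 5 + \left(-5\right)^{2}\right) + 5\right) 3511 = \left(25 + 16 + 40\right) \left(\left(-5 - 5 + 25\right) + 5\right) 3511 = 81 \left(15 + 5\right) 3511 = 81 \cdot 20 \cdot 3511 = 1620 \cdot 3511 = 5687820$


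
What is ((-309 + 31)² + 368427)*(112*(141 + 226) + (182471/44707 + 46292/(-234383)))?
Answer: 191990664374122834003/10478560781 ≈ 1.8322e+10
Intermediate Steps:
((-309 + 31)² + 368427)*(112*(141 + 226) + (182471/44707 + 46292/(-234383))) = ((-278)² + 368427)*(112*367 + (182471*(1/44707) + 46292*(-1/234383))) = (77284 + 368427)*(41104 + (182471/44707 - 46292/234383)) = 445711*(41104 + 40698523949/10478560781) = 445711*(430751460866173/10478560781) = 191990664374122834003/10478560781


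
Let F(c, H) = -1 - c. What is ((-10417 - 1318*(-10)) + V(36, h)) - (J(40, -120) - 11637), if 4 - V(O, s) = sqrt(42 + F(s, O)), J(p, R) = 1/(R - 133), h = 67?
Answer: 3644213/253 - I*sqrt(26) ≈ 14404.0 - 5.099*I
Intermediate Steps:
J(p, R) = 1/(-133 + R)
V(O, s) = 4 - sqrt(41 - s) (V(O, s) = 4 - sqrt(42 + (-1 - s)) = 4 - sqrt(41 - s))
((-10417 - 1318*(-10)) + V(36, h)) - (J(40, -120) - 11637) = ((-10417 - 1318*(-10)) + (4 - sqrt(41 - 1*67))) - (1/(-133 - 120) - 11637) = ((-10417 + 13180) + (4 - sqrt(41 - 67))) - (1/(-253) - 11637) = (2763 + (4 - sqrt(-26))) - (-1/253 - 11637) = (2763 + (4 - I*sqrt(26))) - 1*(-2944162/253) = (2763 + (4 - I*sqrt(26))) + 2944162/253 = (2767 - I*sqrt(26)) + 2944162/253 = 3644213/253 - I*sqrt(26)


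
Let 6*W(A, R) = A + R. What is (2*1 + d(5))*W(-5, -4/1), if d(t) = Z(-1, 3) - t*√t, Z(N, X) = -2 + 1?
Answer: -3/2 + 15*√5/2 ≈ 15.271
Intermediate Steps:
Z(N, X) = -1
W(A, R) = A/6 + R/6 (W(A, R) = (A + R)/6 = A/6 + R/6)
d(t) = -1 - t^(3/2) (d(t) = -1 - t*√t = -1 - t^(3/2))
(2*1 + d(5))*W(-5, -4/1) = (2*1 + (-1 - 5^(3/2)))*((⅙)*(-5) + (-4/1)/6) = (2 + (-1 - 5*√5))*(-⅚ + (-4*1)/6) = (2 + (-1 - 5*√5))*(-⅚ + (⅙)*(-4)) = (1 - 5*√5)*(-⅚ - ⅔) = (1 - 5*√5)*(-3/2) = -3/2 + 15*√5/2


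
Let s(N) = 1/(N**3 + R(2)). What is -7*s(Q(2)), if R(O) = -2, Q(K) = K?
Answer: -7/6 ≈ -1.1667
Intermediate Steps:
s(N) = 1/(-2 + N**3) (s(N) = 1/(N**3 - 2) = 1/(-2 + N**3))
-7*s(Q(2)) = -7/(-2 + 2**3) = -7/(-2 + 8) = -7/6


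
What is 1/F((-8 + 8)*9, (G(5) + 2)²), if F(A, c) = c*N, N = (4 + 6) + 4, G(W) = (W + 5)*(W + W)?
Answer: 1/145656 ≈ 6.8655e-6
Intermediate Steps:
G(W) = 2*W*(5 + W) (G(W) = (5 + W)*(2*W) = 2*W*(5 + W))
N = 14 (N = 10 + 4 = 14)
F(A, c) = 14*c (F(A, c) = c*14 = 14*c)
1/F((-8 + 8)*9, (G(5) + 2)²) = 1/(14*(2*5*(5 + 5) + 2)²) = 1/(14*(2*5*10 + 2)²) = 1/(14*(100 + 2)²) = 1/(14*102²) = 1/(14*10404) = 1/145656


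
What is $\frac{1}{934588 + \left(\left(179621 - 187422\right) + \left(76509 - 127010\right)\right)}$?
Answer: $\frac{1}{876286} \approx 1.1412 \cdot 10^{-6}$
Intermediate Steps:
$\frac{1}{934588 + \left(\left(179621 - 187422\right) + \left(76509 - 127010\right)\right)} = \frac{1}{934588 - 58302} = \frac{1}{876286}$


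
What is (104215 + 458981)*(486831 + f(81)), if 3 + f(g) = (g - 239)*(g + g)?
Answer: 259764017472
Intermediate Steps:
f(g) = -3 + 2*g*(-239 + g) (f(g) = -3 + (g - 239)*(g + g) = -3 + (-239 + g)*(2*g) = -3 + 2*g*(-239 + g))
(104215 + 458981)*(486831 + f(81)) = (104215 + 458981)*(486831 + (-3 - 478*81 + 2*81²)) = 563196*(486831 + (-3 - 38718 + 2*6561)) = 563196*(486831 + (-3 - 38718 + 13122)) = 563196*(486831 - 25599) = 563196*461232 = 259764017472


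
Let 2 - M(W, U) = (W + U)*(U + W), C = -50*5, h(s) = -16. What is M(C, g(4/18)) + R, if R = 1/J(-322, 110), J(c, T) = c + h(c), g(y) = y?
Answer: -1708029677/27378 ≈ -62387.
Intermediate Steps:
J(c, T) = -16 + c (J(c, T) = c - 16 = -16 + c)
C = -250
M(W, U) = 2 - (U + W)**2 (M(W, U) = 2 - (W + U)*(U + W) = 2 - (U + W)*(U + W) = 2 - (U + W)**2)
R = -1/338 (R = 1/(-16 - 322) = 1/(-338) = -1/338 ≈ -0.0029586)
M(C, g(4/18)) + R = (2 - (4/18 - 250)**2) - 1/338 = (2 - (4*(1/18) - 250)**2) - 1/338 = (2 - (2/9 - 250)**2) - 1/338 = (2 - (-2248/9)**2) - 1/338 = (2 - 1*5053504/81) - 1/338 = (2 - 5053504/81) - 1/338 = -5053342/81 - 1/338 = -1708029677/27378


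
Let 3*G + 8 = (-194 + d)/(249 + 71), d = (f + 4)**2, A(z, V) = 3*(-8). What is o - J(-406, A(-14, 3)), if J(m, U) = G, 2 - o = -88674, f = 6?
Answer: 42565807/480 ≈ 88679.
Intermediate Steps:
A(z, V) = -24
o = 88676 (o = 2 - 1*(-88674) = 2 + 88674 = 88676)
d = 100 (d = (6 + 4)**2 = 10**2 = 100)
G = -1327/480 (G = -8/3 + ((-194 + 100)/(249 + 71))/3 = -8/3 + (-94/320)/3 = -8/3 + (-94*1/320)/3 = -8/3 + (1/3)*(-47/160) = -8/3 - 47/480 = -1327/480 ≈ -2.7646)
J(m, U) = -1327/480
o - J(-406, A(-14, 3)) = 88676 - 1*(-1327/480) = 88676 + 1327/480 = 42565807/480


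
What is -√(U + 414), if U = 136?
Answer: -5*√22 ≈ -23.452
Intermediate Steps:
-√(U + 414) = -√(136 + 414) = -√550 = -5*√22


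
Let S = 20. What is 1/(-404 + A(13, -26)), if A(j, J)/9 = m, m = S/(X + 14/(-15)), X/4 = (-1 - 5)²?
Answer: -1073/432142 ≈ -0.0024830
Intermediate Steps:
X = 144 (X = 4*(-1 - 5)² = 4*(-6)² = 4*36 = 144)
m = 150/1073 (m = 20/(144 + 14/(-15)) = 20/(144 + 14*(-1/15)) = 20/(144 - 14/15) = 20/(2146/15) = 20*(15/2146) = 150/1073 ≈ 0.13980)
A(j, J) = 1350/1073 (A(j, J) = 9*(150/1073) = 1350/1073)
1/(-404 + A(13, -26)) = 1/(-404 + 1350/1073) = 1/(-432142/1073) = -1073/432142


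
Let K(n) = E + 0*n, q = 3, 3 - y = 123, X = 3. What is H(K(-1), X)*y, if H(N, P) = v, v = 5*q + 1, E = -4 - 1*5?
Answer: -1920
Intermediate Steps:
y = -120 (y = 3 - 1*123 = 3 - 123 = -120)
E = -9 (E = -4 - 5 = -9)
v = 16 (v = 5*3 + 1 = 15 + 1 = 16)
K(n) = -9 (K(n) = -9 + 0*n = -9 + 0 = -9)
H(N, P) = 16
H(K(-1), X)*y = 16*(-120) = -1920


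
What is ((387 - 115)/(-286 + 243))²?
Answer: 73984/1849 ≈ 40.013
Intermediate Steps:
((387 - 115)/(-286 + 243))² = (272/(-43))² = (272*(-1/43))² = (-272/43)² = 73984/1849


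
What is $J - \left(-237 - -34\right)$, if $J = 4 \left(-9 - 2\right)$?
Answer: $159$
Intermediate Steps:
$J = -44$ ($J = 4 \left(-11\right) = -44$)
$J - \left(-237 - -34\right) = -44 - \left(-237 - -34\right) = -44 - \left(-237 + 34\right) = -44 - -203 = -44 + 203 = 159$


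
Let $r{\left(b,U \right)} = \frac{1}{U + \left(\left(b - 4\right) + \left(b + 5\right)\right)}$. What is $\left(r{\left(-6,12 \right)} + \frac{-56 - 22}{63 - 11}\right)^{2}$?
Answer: $\frac{1}{4} \approx 0.25$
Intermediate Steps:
$r{\left(b,U \right)} = \frac{1}{1 + U + 2 b}$ ($r{\left(b,U \right)} = \frac{1}{U + \left(\left(-4 + b\right) + \left(5 + b\right)\right)} = \frac{1}{U + \left(1 + 2 b\right)} = \frac{1}{1 + U + 2 b}$)
$\left(r{\left(-6,12 \right)} + \frac{-56 - 22}{63 - 11}\right)^{2} = \left(\frac{1}{1 + 12 + 2 \left(-6\right)} + \frac{-56 - 22}{63 - 11}\right)^{2} = \left(\frac{1}{1 + 12 - 12} - \frac{78}{52}\right)^{2} = \left(1^{-1} - \frac{3}{2}\right)^{2} = \left(1 - \frac{3}{2}\right)^{2} = \left(- \frac{1}{2}\right)^{2} = \frac{1}{4}$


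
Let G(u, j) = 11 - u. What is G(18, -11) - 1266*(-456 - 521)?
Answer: 1236875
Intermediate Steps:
G(18, -11) - 1266*(-456 - 521) = (11 - 1*18) - 1266*(-456 - 521) = (11 - 18) - 1266*(-977) = -7 + 1236882 = 1236875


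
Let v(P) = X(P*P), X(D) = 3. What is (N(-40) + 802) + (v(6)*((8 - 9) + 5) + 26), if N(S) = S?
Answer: 800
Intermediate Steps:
v(P) = 3
(N(-40) + 802) + (v(6)*((8 - 9) + 5) + 26) = (-40 + 802) + (3*((8 - 9) + 5) + 26) = 762 + (3*(-1 + 5) + 26) = 762 + (3*4 + 26) = 762 + (12 + 26) = 762 + 38 = 800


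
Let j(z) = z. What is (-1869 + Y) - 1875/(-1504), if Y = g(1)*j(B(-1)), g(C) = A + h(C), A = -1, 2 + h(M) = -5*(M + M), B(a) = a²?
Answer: -2828653/1504 ≈ -1880.8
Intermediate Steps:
h(M) = -2 - 10*M (h(M) = -2 - 5*(M + M) = -2 - 10*M)
g(C) = -3 - 10*C (g(C) = -1 + (-2 - 10*C) = -3 - 10*C)
Y = -13 (Y = (-3 - 10*1)*(-1)² = (-3 - 10)*1 = -13*1 = -13)
(-1869 + Y) - 1875/(-1504) = (-1869 - 13) - 1875/(-1504) = -1882 - 1875*(-1/1504) = -1882 + 1875/1504 = -2828653/1504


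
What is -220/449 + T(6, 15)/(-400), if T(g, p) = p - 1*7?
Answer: -11449/22450 ≈ -0.50998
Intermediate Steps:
T(g, p) = -7 + p (T(g, p) = p - 7 = -7 + p)
-220/449 + T(6, 15)/(-400) = -220/449 + (-7 + 15)/(-400) = -220*1/449 + 8*(-1/400) = -220/449 - 1/50 = -11449/22450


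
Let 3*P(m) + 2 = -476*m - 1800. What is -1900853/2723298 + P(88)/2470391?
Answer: -1578503480021/2242536956506 ≈ -0.70389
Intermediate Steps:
P(m) = -1802/3 - 476*m/3 (P(m) = -2/3 + (-476*m - 1800)/3 = -2/3 + (-1800 - 476*m)/3 = -2/3 + (-600 - 476*m/3) = -1802/3 - 476*m/3)
-1900853/2723298 + P(88)/2470391 = -1900853/2723298 + (-1802/3 - 476/3*88)/2470391 = -1900853*1/2723298 + (-1802/3 - 41888/3)*(1/2470391) = -1900853/2723298 - 43690/3*1/2470391 = -1900853/2723298 - 43690/7411173 = -1578503480021/2242536956506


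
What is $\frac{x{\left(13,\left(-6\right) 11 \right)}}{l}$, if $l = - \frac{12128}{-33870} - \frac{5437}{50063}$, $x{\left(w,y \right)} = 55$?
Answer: $\frac{46629929775}{211506437} \approx 220.47$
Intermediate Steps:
$l = \frac{211506437}{847816905}$ ($l = \left(-12128\right) \left(- \frac{1}{33870}\right) - \frac{5437}{50063} = \frac{6064}{16935} - \frac{5437}{50063} = \frac{211506437}{847816905} \approx 0.24947$)
$\frac{x{\left(13,\left(-6\right) 11 \right)}}{l} = \frac{55}{\frac{211506437}{847816905}} = 55 \cdot \frac{847816905}{211506437} = \frac{46629929775}{211506437}$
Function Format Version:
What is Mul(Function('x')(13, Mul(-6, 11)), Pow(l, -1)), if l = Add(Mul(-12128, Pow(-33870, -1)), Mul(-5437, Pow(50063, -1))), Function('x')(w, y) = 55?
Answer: Rational(46629929775, 211506437) ≈ 220.47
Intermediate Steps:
l = Rational(211506437, 847816905) (l = Add(Mul(-12128, Rational(-1, 33870)), Mul(-5437, Rational(1, 50063))) = Add(Rational(6064, 16935), Rational(-5437, 50063)) = Rational(211506437, 847816905) ≈ 0.24947)
Mul(Function('x')(13, Mul(-6, 11)), Pow(l, -1)) = Mul(55, Pow(Rational(211506437, 847816905), -1)) = Mul(55, Rational(847816905, 211506437)) = Rational(46629929775, 211506437)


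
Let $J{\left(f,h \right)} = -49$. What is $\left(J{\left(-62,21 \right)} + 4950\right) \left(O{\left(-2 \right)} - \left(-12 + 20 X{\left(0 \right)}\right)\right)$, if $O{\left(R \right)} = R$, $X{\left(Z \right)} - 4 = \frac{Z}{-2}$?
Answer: $-343070$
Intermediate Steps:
$X{\left(Z \right)} = 4 - \frac{Z}{2}$ ($X{\left(Z \right)} = 4 + \frac{Z}{-2} = 4 + Z \left(- \frac{1}{2}\right) = 4 - \frac{Z}{2}$)
$\left(J{\left(-62,21 \right)} + 4950\right) \left(O{\left(-2 \right)} - \left(-12 + 20 X{\left(0 \right)}\right)\right) = \left(-49 + 4950\right) \left(-2 + \left(12 - 20 \left(4 - 0\right)\right)\right) = 4901 \left(-2 + \left(12 - 20 \left(4 + 0\right)\right)\right) = 4901 \left(-2 + \left(12 - 80\right)\right) = 4901 \left(-2 - 68\right) = 4901 \left(-70\right) = -343070$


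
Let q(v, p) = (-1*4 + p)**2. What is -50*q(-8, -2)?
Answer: -1800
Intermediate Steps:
q(v, p) = (-4 + p)**2
-50*q(-8, -2) = -50*(-4 - 2)**2 = -50*(-6)**2 = -50*36 = -1800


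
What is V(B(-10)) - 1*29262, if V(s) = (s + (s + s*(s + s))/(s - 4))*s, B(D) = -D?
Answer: -28812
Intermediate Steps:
V(s) = s*(s + (s + 2*s²)/(-4 + s)) (V(s) = (s + (s + s*(2*s))/(-4 + s))*s = (s + (s + 2*s²)/(-4 + s))*s = s*(s + (s + 2*s²)/(-4 + s)))
V(B(-10)) - 1*29262 = 3*(-1*(-10))²*(-1 - 1*(-10))/(-4 - 1*(-10)) - 1*29262 = 3*10²*(-1 + 10)/(-4 + 10) - 29262 = 3*100*9/6 - 29262 = 3*100*(⅙)*9 - 29262 = 450 - 29262 = -28812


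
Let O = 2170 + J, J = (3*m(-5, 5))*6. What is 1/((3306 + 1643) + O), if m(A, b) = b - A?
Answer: 1/7299 ≈ 0.00013701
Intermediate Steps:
J = 180 (J = (3*(5 - 1*(-5)))*6 = (3*(5 + 5))*6 = (3*10)*6 = 30*6 = 180)
O = 2350 (O = 2170 + 180 = 2350)
1/((3306 + 1643) + O) = 1/((3306 + 1643) + 2350) = 1/(4949 + 2350) = 1/7299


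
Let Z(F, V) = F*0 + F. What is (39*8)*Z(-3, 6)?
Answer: -936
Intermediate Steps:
Z(F, V) = F (Z(F, V) = 0 + F = F)
(39*8)*Z(-3, 6) = (39*8)*(-3) = 312*(-3) = -936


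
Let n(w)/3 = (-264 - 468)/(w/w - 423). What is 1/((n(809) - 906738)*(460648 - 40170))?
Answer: -211/80446111656360 ≈ -2.6229e-12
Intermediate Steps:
n(w) = 1098/211 (n(w) = 3*((-264 - 468)/(w/w - 423)) = 3*(-732/(1 - 423)) = 3*(-732/(-422)) = 3*(-732*(-1/422)) = 3*(366/211) = 1098/211)
1/((n(809) - 906738)*(460648 - 40170)) = 1/((1098/211 - 906738)*(460648 - 40170)) = 1/(-191320620/211*420478) = -211/191320620*1/420478 = -211/80446111656360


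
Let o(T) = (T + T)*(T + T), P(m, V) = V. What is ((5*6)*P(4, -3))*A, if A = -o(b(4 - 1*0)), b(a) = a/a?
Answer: 360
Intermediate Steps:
b(a) = 1
o(T) = 4*T² (o(T) = (2*T)*(2*T) = 4*T²)
A = -4 (A = -4*1² = -4 ≈ -4.0000)
((5*6)*P(4, -3))*A = ((5*6)*(-3))*(-4) = (30*(-3))*(-4) = -90*(-4) = 360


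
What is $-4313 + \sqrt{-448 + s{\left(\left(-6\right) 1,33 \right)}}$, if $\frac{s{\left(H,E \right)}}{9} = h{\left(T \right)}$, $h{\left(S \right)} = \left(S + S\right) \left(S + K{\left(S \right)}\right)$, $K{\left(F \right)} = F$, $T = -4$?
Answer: $-4313 + 8 \sqrt{2} \approx -4301.7$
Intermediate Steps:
$h{\left(S \right)} = 4 S^{2}$ ($h{\left(S \right)} = \left(S + S\right) \left(S + S\right) = 2 S 2 S = 4 S^{2}$)
$s{\left(H,E \right)} = 576$ ($s{\left(H,E \right)} = 9 \cdot 4 \left(-4\right)^{2} = 9 \cdot 4 \cdot 16 = 9 \cdot 64 = 576$)
$-4313 + \sqrt{-448 + s{\left(\left(-6\right) 1,33 \right)}} = -4313 + \sqrt{-448 + 576} = -4313 + \sqrt{128} = -4313 + 8 \sqrt{2}$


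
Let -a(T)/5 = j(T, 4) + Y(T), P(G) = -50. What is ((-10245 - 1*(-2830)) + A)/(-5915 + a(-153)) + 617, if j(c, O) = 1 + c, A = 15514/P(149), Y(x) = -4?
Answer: 79400507/128375 ≈ 618.50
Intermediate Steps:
A = -7757/25 (A = 15514/(-50) = 15514*(-1/50) = -7757/25 ≈ -310.28)
a(T) = 15 - 5*T (a(T) = -5*((1 + T) - 4) = -5*(-3 + T) = 15 - 5*T)
((-10245 - 1*(-2830)) + A)/(-5915 + a(-153)) + 617 = ((-10245 - 1*(-2830)) - 7757/25)/(-5915 + (15 - 5*(-153))) + 617 = ((-10245 + 2830) - 7757/25)/(-5915 + (15 + 765)) + 617 = (-7415 - 7757/25)/(-5915 + 780) + 617 = -193132/25/(-5135) + 617 = -193132/25*(-1/5135) + 617 = 193132/128375 + 617 = 79400507/128375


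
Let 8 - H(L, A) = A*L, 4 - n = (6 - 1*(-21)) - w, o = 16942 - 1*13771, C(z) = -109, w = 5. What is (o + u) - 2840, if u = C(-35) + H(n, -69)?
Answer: -1012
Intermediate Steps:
o = 3171 (o = 16942 - 13771 = 3171)
n = -18 (n = 4 - ((6 - 1*(-21)) - 1*5) = 4 - ((6 + 21) - 5) = 4 - (27 - 5) = 4 - 1*22 = 4 - 22 = -18)
H(L, A) = 8 - A*L
u = -1343 (u = -109 + (8 - 1*(-69)*(-18)) = -109 + (8 - 1242) = -109 - 1234 = -1343)
(o + u) - 2840 = (3171 - 1343) - 2840 = 1828 - 2840 = -1012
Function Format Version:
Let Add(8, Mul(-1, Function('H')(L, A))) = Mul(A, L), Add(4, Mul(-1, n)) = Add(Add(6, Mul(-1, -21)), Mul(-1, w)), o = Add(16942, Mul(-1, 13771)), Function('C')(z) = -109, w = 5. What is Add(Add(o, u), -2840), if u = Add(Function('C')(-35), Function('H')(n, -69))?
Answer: -1012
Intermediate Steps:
o = 3171 (o = Add(16942, -13771) = 3171)
n = -18 (n = Add(4, Mul(-1, Add(Add(6, Mul(-1, -21)), Mul(-1, 5)))) = Add(4, Mul(-1, Add(Add(6, 21), -5))) = Add(4, Mul(-1, Add(27, -5))) = Add(4, Mul(-1, 22)) = Add(4, -22) = -18)
Function('H')(L, A) = Add(8, Mul(-1, A, L)) (Function('H')(L, A) = Add(8, Mul(-1, Mul(A, L))) = Add(8, Mul(-1, A, L)))
u = -1343 (u = Add(-109, Add(8, Mul(-1, -69, -18))) = Add(-109, Add(8, -1242)) = Add(-109, -1234) = -1343)
Add(Add(o, u), -2840) = Add(Add(3171, -1343), -2840) = Add(1828, -2840) = -1012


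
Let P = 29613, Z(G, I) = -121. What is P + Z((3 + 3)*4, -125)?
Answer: 29492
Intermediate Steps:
P + Z((3 + 3)*4, -125) = 29613 - 121 = 29492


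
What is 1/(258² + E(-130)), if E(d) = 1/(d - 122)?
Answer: 252/16774127 ≈ 1.5023e-5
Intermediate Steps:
E(d) = 1/(-122 + d)
1/(258² + E(-130)) = 1/(258² + 1/(-122 - 130)) = 1/(66564 + 1/(-252)) = 1/(66564 - 1/252) = 1/(16774127/252) = 252/16774127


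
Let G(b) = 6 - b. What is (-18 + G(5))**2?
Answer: 289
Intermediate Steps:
(-18 + G(5))**2 = (-18 + (6 - 1*5))**2 = (-18 + (6 - 5))**2 = (-18 + 1)**2 = (-17)**2 = 289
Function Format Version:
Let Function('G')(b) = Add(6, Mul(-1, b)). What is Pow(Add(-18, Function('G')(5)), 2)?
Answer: 289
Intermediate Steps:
Pow(Add(-18, Function('G')(5)), 2) = Pow(Add(-18, Add(6, Mul(-1, 5))), 2) = Pow(Add(-18, Add(6, -5)), 2) = Pow(Add(-18, 1), 2) = Pow(-17, 2) = 289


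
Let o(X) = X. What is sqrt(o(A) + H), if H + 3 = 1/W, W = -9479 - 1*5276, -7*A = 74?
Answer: 6*I*sqrt(4021608045)/103285 ≈ 3.684*I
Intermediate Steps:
A = -74/7 (A = -1/7*74 = -74/7 ≈ -10.571)
W = -14755 (W = -9479 - 5276 = -14755)
H = -44266/14755 (H = -3 + 1/(-14755) = -3 - 1/14755 = -44266/14755 ≈ -3.0001)
sqrt(o(A) + H) = sqrt(-74/7 - 44266/14755) = sqrt(-1401732/103285) = 6*I*sqrt(4021608045)/103285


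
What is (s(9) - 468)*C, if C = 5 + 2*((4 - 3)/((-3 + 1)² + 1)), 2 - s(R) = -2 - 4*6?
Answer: -2376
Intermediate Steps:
s(R) = 28 (s(R) = 2 - (-2 - 4*6) = 2 - (-2 - 24) = 2 - 1*(-26) = 2 + 26 = 28)
C = 27/5 (C = 5 + 2*(1/((-2)² + 1)) = 5 + 2*(1/(4 + 1)) = 5 + 2*(1/5) = 5 + 2*(1*(⅕)) = 5 + 2*(⅕) = 5 + ⅖ = 27/5 ≈ 5.4000)
(s(9) - 468)*C = (28 - 468)*(27/5) = -440*27/5 = -2376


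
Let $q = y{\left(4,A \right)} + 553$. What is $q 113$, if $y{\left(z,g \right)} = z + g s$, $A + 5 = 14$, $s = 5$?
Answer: $68026$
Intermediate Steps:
$A = 9$ ($A = -5 + 14 = 9$)
$y{\left(z,g \right)} = z + 5 g$ ($y{\left(z,g \right)} = z + g 5 = z + 5 g$)
$q = 602$ ($q = \left(4 + 5 \cdot 9\right) + 553 = \left(4 + 45\right) + 553 = 49 + 553 = 602$)
$q 113 = 602 \cdot 113 = 68026$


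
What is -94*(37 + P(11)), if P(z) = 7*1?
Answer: -4136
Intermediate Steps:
P(z) = 7
-94*(37 + P(11)) = -94*(37 + 7) = -94*44 = -4136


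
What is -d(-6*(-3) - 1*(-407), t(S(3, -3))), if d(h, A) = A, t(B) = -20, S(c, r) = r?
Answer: 20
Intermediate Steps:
-d(-6*(-3) - 1*(-407), t(S(3, -3))) = -1*(-20) = 20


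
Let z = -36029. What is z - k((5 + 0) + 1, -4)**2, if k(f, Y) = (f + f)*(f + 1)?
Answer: -43085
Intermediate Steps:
k(f, Y) = 2*f*(1 + f) (k(f, Y) = (2*f)*(1 + f) = 2*f*(1 + f))
z - k((5 + 0) + 1, -4)**2 = -36029 - (2*((5 + 0) + 1)*(1 + ((5 + 0) + 1)))**2 = -36029 - (2*(5 + 1)*(1 + (5 + 1)))**2 = -36029 - (2*6*(1 + 6))**2 = -36029 - (2*6*7)**2 = -36029 - 1*84**2 = -36029 - 1*7056 = -36029 - 7056 = -43085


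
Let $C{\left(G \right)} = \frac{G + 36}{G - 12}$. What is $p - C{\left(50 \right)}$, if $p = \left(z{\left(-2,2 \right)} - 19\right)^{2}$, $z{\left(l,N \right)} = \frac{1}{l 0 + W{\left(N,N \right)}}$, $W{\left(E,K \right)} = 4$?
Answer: $\frac{106187}{304} \approx 349.3$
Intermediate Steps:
$C{\left(G \right)} = \frac{36 + G}{-12 + G}$
$z{\left(l,N \right)} = \frac{1}{4}$ ($z{\left(l,N \right)} = \frac{1}{l 0 + 4} = \frac{1}{0 + 4} = \frac{1}{4}$)
$p = \frac{5625}{16}$ ($p = \left(\frac{1}{4} - 19\right)^{2} = \left(- \frac{75}{4}\right)^{2} = \frac{5625}{16} \approx 351.56$)
$p - C{\left(50 \right)} = \frac{5625}{16} - \frac{36 + 50}{-12 + 50} = \frac{5625}{16} - \frac{1}{38} \cdot 86 = \frac{5625}{16} - \frac{43}{19} = \frac{106187}{304}$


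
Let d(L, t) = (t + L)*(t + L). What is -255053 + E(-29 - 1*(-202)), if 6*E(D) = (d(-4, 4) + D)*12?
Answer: -254707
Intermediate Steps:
d(L, t) = (L + t)² (d(L, t) = (L + t)*(L + t) = (L + t)²)
E(D) = 2*D (E(D) = (((-4 + 4)² + D)*12)/6 = ((0² + D)*12)/6 = ((0 + D)*12)/6 = (D*12)/6 = (12*D)/6 = 2*D)
-255053 + E(-29 - 1*(-202)) = -255053 + 2*(-29 - 1*(-202)) = -255053 + 2*(-29 + 202) = -255053 + 2*173 = -255053 + 346 = -254707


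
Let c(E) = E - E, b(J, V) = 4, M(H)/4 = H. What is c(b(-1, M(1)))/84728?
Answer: 0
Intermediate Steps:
M(H) = 4*H
c(E) = 0
c(b(-1, M(1)))/84728 = 0/84728 = 0*(1/84728) = 0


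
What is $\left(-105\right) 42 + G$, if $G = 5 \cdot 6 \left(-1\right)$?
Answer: $-4440$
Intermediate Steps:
$G = -30$ ($G = 30 \left(-1\right) = -30$)
$\left(-105\right) 42 + G = \left(-105\right) 42 - 30 = -4410 - 30 = -4440$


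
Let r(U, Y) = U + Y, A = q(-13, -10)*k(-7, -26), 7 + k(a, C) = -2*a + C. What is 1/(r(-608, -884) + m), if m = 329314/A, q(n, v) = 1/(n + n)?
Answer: 19/8533816 ≈ 2.2264e-6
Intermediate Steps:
k(a, C) = -7 + C - 2*a (k(a, C) = -7 + (-2*a + C) = -7 + (C - 2*a) = -7 + C - 2*a)
q(n, v) = 1/(2*n)
A = 19/26 (A = ((½)/(-13))*(-7 - 26 - 2*(-7)) = ((½)*(-1/13))*(-7 - 26 + 14) = -1/26*(-19) = 19/26 ≈ 0.73077)
m = 8562164/19 (m = 329314/(19/26) = 329314*(26/19) = 8562164/19 ≈ 4.5064e+5)
1/(r(-608, -884) + m) = 1/((-608 - 884) + 8562164/19) = 1/(-1492 + 8562164/19) = 1/(8533816/19) = 19/8533816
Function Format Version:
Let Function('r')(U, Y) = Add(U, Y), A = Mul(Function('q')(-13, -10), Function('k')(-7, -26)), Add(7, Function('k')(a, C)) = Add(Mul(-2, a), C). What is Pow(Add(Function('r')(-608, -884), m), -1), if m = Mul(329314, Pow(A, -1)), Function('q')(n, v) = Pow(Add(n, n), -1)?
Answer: Rational(19, 8533816) ≈ 2.2264e-6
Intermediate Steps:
Function('k')(a, C) = Add(-7, C, Mul(-2, a)) (Function('k')(a, C) = Add(-7, Add(Mul(-2, a), C)) = Add(-7, Add(C, Mul(-2, a))) = Add(-7, C, Mul(-2, a)))
Function('q')(n, v) = Mul(Rational(1, 2), Pow(n, -1)) (Function('q')(n, v) = Pow(Mul(2, n), -1) = Mul(Rational(1, 2), Pow(n, -1)))
A = Rational(19, 26) (A = Mul(Mul(Rational(1, 2), Pow(-13, -1)), Add(-7, -26, Mul(-2, -7))) = Mul(Mul(Rational(1, 2), Rational(-1, 13)), Add(-7, -26, 14)) = Mul(Rational(-1, 26), -19) = Rational(19, 26) ≈ 0.73077)
m = Rational(8562164, 19) (m = Mul(329314, Pow(Rational(19, 26), -1)) = Mul(329314, Rational(26, 19)) = Rational(8562164, 19) ≈ 4.5064e+5)
Pow(Add(Function('r')(-608, -884), m), -1) = Pow(Add(Add(-608, -884), Rational(8562164, 19)), -1) = Pow(Add(-1492, Rational(8562164, 19)), -1) = Pow(Rational(8533816, 19), -1) = Rational(19, 8533816)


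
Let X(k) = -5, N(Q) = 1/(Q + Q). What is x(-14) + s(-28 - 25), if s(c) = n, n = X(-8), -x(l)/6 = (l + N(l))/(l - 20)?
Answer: -3559/476 ≈ -7.4769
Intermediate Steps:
N(Q) = 1/(2*Q)
x(l) = -6*(l + 1/(2*l))/(-20 + l) (x(l) = -6*(l + 1/(2*l))/(l - 20) = -6*(l + 1/(2*l))/(-20 + l))
n = -5
s(c) = -5
x(-14) + s(-28 - 25) = 3*(-1 - 2*(-14)**2)/(-14*(-20 - 14)) - 5 = 3*(-1/14)*(-1 - 2*196)/(-34) - 5 = 3*(-1/14)*(-1/34)*(-1 - 392) - 5 = 3*(-1/14)*(-1/34)*(-393) - 5 = -1179/476 - 5 = -3559/476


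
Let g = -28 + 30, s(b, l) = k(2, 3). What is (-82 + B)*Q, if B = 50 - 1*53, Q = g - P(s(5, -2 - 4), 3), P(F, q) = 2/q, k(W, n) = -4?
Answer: -340/3 ≈ -113.33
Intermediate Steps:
s(b, l) = -4
g = 2
Q = 4/3 (Q = 2 - 2/3 = 2 - 1*⅔ = 2 - ⅔ = 4/3 ≈ 1.3333)
B = -3 (B = 50 - 53 = -3)
(-82 + B)*Q = (-82 - 3)*(4/3) = -85*4/3 = -340/3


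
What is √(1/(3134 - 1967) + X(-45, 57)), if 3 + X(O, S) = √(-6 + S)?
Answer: √(-4084500 + 1361889*√51)/1167 ≈ 2.0353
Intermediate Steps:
X(O, S) = -3 + √(-6 + S)
√(1/(3134 - 1967) + X(-45, 57)) = √(1/(3134 - 1967) + (-3 + √(-6 + 57))) = √(1/1167 + (-3 + √51)) = √(-3500/1167 + √51)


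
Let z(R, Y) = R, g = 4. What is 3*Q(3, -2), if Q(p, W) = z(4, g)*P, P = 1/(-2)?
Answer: -6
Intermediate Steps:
P = -½ ≈ -0.50000
Q(p, W) = -2 (Q(p, W) = 4*(-½) = -2)
3*Q(3, -2) = 3*(-2) = -6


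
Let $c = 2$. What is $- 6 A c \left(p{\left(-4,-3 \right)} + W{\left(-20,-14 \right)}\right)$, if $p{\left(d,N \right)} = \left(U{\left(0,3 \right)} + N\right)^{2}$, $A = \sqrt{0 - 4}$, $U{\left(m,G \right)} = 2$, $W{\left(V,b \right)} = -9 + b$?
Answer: $528 i \approx 528.0 i$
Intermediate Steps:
$A = 2 i$ ($A = \sqrt{-4} = 2 i \approx 2.0 i$)
$p{\left(d,N \right)} = \left(2 + N\right)^{2}$
$- 6 A c \left(p{\left(-4,-3 \right)} + W{\left(-20,-14 \right)}\right) = - 6 \cdot 2 i 2 \left(\left(2 - 3\right)^{2} - 23\right) = - 12 i 2 \left(\left(-1\right)^{2} - 23\right) = - 24 i \left(1 - 23\right) = - 24 i \left(-22\right) = 528 i$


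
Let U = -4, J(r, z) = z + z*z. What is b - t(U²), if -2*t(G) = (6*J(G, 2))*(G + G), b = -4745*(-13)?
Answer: 62261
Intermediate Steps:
b = 61685
J(r, z) = z + z²
t(G) = -36*G (t(G) = -6*(2*(1 + 2))*(G + G)/2 = -6*(2*3)*2*G/2 = -6*6*2*G/2 = -18*2*G = -36*G)
b - t(U²) = 61685 - (-36)*(-4)² = 61685 - (-36)*16 = 61685 - 1*(-576) = 61685 + 576 = 62261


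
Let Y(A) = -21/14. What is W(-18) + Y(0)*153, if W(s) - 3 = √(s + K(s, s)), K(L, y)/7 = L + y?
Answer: -453/2 + 3*I*√30 ≈ -226.5 + 16.432*I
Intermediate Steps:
Y(A) = -3/2 (Y(A) = -21*1/14 = -3/2)
K(L, y) = 7*L + 7*y (K(L, y) = 7*(L + y) = 7*L + 7*y)
W(s) = 3 + √15*√s (W(s) = 3 + √(s + (7*s + 7*s)) = 3 + √(s + 14*s) = 3 + √(15*s) = 3 + √15*√s)
W(-18) + Y(0)*153 = (3 + √15*√(-18)) - 3/2*153 = (3 + √15*(3*I*√2)) - 459/2 = (3 + 3*I*√30) - 459/2 = -453/2 + 3*I*√30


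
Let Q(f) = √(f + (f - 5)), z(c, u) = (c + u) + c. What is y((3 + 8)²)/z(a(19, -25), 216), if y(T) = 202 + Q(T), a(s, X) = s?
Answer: 101/127 + √237/254 ≈ 0.85588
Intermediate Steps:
z(c, u) = u + 2*c
Q(f) = √(-5 + 2*f) (Q(f) = √(f + (-5 + f)) = √(-5 + 2*f))
y(T) = 202 + √(-5 + 2*T)
y((3 + 8)²)/z(a(19, -25), 216) = (202 + √(-5 + 2*(3 + 8)²))/(216 + 2*19) = (202 + √(-5 + 2*11²))/(216 + 38) = (202 + √(-5 + 2*121))/254 = (202 + √(-5 + 242))*(1/254) = (202 + √237)*(1/254) = 101/127 + √237/254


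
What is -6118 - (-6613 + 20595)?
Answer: -20100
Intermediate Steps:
-6118 - (-6613 + 20595) = -6118 - 1*13982 = -6118 - 13982 = -20100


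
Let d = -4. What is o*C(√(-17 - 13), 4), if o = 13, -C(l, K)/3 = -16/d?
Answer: -156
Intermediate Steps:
C(l, K) = -12 (C(l, K) = -(-48)/(-4) = -(-48)*(-1)/4 = -3*4 = -12)
o*C(√(-17 - 13), 4) = 13*(-12) = -156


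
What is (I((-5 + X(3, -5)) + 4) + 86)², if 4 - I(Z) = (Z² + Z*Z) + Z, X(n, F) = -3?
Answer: 3844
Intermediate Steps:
I(Z) = 4 - Z - 2*Z² (I(Z) = 4 - ((Z² + Z*Z) + Z) = 4 - ((Z² + Z²) + Z) = 4 - (2*Z² + Z) = 4 - (Z + 2*Z²) = 4 + (-Z - 2*Z²) = 4 - Z - 2*Z²)
(I((-5 + X(3, -5)) + 4) + 86)² = ((4 - ((-5 - 3) + 4) - 2*((-5 - 3) + 4)²) + 86)² = ((4 - (-8 + 4) - 2*(-8 + 4)²) + 86)² = ((4 - 1*(-4) - 2*(-4)²) + 86)² = ((4 + 4 - 2*16) + 86)² = ((4 + 4 - 32) + 86)² = (-24 + 86)² = 62² = 3844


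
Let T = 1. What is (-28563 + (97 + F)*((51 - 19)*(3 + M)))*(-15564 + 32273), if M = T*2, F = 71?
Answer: -28121247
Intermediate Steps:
M = 2 (M = 1*2 = 2)
(-28563 + (97 + F)*((51 - 19)*(3 + M)))*(-15564 + 32273) = (-28563 + (97 + 71)*((51 - 19)*(3 + 2)))*(-15564 + 32273) = (-28563 + 168*(32*5))*16709 = (-28563 + 168*160)*16709 = (-28563 + 26880)*16709 = -1683*16709 = -28121247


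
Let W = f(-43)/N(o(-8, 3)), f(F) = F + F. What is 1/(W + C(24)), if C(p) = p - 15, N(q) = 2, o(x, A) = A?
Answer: -1/34 ≈ -0.029412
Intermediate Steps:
C(p) = -15 + p
f(F) = 2*F
W = -43 (W = (2*(-43))/2 = -86*1/2 = -43)
1/(W + C(24)) = 1/(-43 + (-15 + 24)) = 1/(-43 + 9) = 1/(-34) = -1/34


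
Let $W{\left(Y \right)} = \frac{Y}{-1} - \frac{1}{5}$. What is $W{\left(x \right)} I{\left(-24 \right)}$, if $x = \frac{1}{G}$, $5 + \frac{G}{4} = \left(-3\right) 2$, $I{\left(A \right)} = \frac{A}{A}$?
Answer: $- \frac{39}{220} \approx -0.17727$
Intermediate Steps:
$I{\left(A \right)} = 1$
$G = -44$ ($G = -20 + 4 \left(\left(-3\right) 2\right) = -20 + 4 \left(-6\right) = -20 - 24 = -44$)
$x = - \frac{1}{44}$ ($x = \frac{1}{-44} = - \frac{1}{44} \approx -0.022727$)
$W{\left(Y \right)} = - \frac{1}{5} - Y$ ($W{\left(Y \right)} = Y \left(-1\right) - \frac{1}{5} = - Y - \frac{1}{5} = - \frac{1}{5} - Y$)
$W{\left(x \right)} I{\left(-24 \right)} = \left(- \frac{1}{5} - - \frac{1}{44}\right) 1 = \left(- \frac{1}{5} + \frac{1}{44}\right) 1 = \left(- \frac{39}{220}\right) 1 = - \frac{39}{220}$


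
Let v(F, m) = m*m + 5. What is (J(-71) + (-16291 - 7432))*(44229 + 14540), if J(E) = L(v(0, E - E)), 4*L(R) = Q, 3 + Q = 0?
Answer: -5576884255/4 ≈ -1.3942e+9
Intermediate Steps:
v(F, m) = 5 + m**2 (v(F, m) = m**2 + 5 = 5 + m**2)
Q = -3 (Q = -3 + 0 = -3)
L(R) = -3/4 (L(R) = (1/4)*(-3) = -3/4)
J(E) = -3/4
(J(-71) + (-16291 - 7432))*(44229 + 14540) = (-3/4 + (-16291 - 7432))*(44229 + 14540) = (-3/4 - 23723)*58769 = -94895/4*58769 = -5576884255/4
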